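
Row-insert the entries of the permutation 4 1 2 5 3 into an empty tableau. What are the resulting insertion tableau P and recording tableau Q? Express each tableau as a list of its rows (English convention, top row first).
Insert each entry of the permutation into P by Schensted row insertion, recording in Q the position of each new cell.

Insert 4: appended to row 1. P = [[4]].
Insert 1: 1 bumps 4 from row 1; 4 starts row 2. P = [[1], [4]].
Insert 2: appended to row 1. P = [[1, 2], [4]].
Insert 5: appended to row 1. P = [[1, 2, 5], [4]].
Insert 3: 3 bumps 5 from row 1; 5 appends to row 2. P = [[1, 2, 3], [4, 5]].

So P = [[1, 2, 3], [4, 5]], Q = [[1, 3, 4], [2, 5]].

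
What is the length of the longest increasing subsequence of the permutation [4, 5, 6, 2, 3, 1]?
3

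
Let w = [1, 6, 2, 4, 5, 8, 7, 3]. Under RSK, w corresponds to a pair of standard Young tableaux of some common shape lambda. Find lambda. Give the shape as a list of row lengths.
[5, 2, 1]

Row-insert each entry into an empty tableau.

After inserting 1: P = [[1]].
After inserting 6: P = [[1, 6]].
After inserting 2: P = [[1, 2], [6]].
After inserting 4: P = [[1, 2, 4], [6]].
After inserting 5: P = [[1, 2, 4, 5], [6]].
After inserting 8: P = [[1, 2, 4, 5, 8], [6]].
After inserting 7: P = [[1, 2, 4, 5, 7], [6, 8]].
After inserting 3: P = [[1, 2, 3, 5, 7], [4, 8], [6]].

The final insertion tableau P = [[1, 2, 3, 5, 7], [4, 8], [6]] has shape [5, 2, 1].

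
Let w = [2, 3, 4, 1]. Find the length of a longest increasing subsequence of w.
3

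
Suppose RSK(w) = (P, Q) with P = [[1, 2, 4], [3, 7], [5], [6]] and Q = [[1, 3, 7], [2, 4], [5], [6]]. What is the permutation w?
Reverse the RSK construction: for i from n down to 1, find the cell of Q containing i, remove the entry at that cell from P, and reverse-bump it up through P; the value ejected from row 1 is w(i).

Step i=7: Q has 7 at row 1, column 3; remove that cell from P, ejecting 4. So w(7) = 4. P is now [[1, 2], [3, 7], [5], [6]].
Step i=6: Q has 6 at row 4, column 1; remove 6 from row 4 of P and reverse-bump: 6 enters row 3 and ejects 5; 5 enters row 2 and ejects 3; 3 enters row 1 and ejects 2. So w(6) = 2. P is now [[1, 3], [5, 7], [6]].
Step i=5: Q has 5 at row 3, column 1; remove 6 from row 3 of P and reverse-bump: 6 enters row 2 and ejects 5; 5 enters row 1 and ejects 3. So w(5) = 3. P is now [[1, 5], [6, 7]].
Step i=4: Q has 4 at row 2, column 2; remove 7 from row 2 of P and reverse-bump: 7 enters row 1 and ejects 5. So w(4) = 5. P is now [[1, 7], [6]].
Step i=3: Q has 3 at row 1, column 2; remove that cell from P, ejecting 7. So w(3) = 7. P is now [[1], [6]].
Step i=2: Q has 2 at row 2, column 1; remove 6 from row 2 of P and reverse-bump: 6 enters row 1 and ejects 1. So w(2) = 1. P is now [[6]].
Step i=1: Q has 1 at row 1, column 1; remove that cell from P, ejecting 6. So w(1) = 6. P is now [].

So w = 6 1 7 5 3 2 4.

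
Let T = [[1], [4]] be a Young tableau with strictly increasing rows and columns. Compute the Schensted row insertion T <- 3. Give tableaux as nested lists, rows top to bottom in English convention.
3 is larger than every entry of row 1, so it is appended to row 1. The new tableau is [[1, 3], [4]].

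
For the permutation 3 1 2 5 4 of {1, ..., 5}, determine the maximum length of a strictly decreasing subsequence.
2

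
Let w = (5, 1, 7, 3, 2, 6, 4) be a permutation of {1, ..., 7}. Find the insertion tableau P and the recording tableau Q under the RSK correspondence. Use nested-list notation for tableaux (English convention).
Insert each entry of the permutation into P by Schensted row insertion, recording in Q the position of each new cell.

Insert 5: appended to row 1. P = [[5]], Q = [[1]].
Insert 1: 1 bumps 5 from row 1; 5 starts row 2. P = [[1], [5]], Q = [[1], [2]].
Insert 7: appended to row 1. P = [[1, 7], [5]], Q = [[1, 3], [2]].
Insert 3: 3 bumps 7 from row 1; 7 appends to row 2. P = [[1, 3], [5, 7]], Q = [[1, 3], [2, 4]].
Insert 2: 2 bumps 3 from row 1; 3 bumps 5 from row 2; 5 starts row 3. P = [[1, 2], [3, 7], [5]], Q = [[1, 3], [2, 4], [5]].
Insert 6: appended to row 1. P = [[1, 2, 6], [3, 7], [5]], Q = [[1, 3, 6], [2, 4], [5]].
Insert 4: 4 bumps 6 from row 1; 6 bumps 7 from row 2; 7 appends to row 3. P = [[1, 2, 4], [3, 6], [5, 7]], Q = [[1, 3, 6], [2, 4], [5, 7]].

So P = [[1, 2, 4], [3, 6], [5, 7]], Q = [[1, 3, 6], [2, 4], [5, 7]].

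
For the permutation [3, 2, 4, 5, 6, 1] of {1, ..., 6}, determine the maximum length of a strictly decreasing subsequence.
3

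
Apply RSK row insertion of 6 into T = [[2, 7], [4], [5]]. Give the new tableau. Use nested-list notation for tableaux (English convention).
In row 1, 6 replaces 7 (the leftmost entry greater than 6); 7 is bumped to row 2. 7 is appended to row 2. The new tableau is [[2, 6], [4, 7], [5]].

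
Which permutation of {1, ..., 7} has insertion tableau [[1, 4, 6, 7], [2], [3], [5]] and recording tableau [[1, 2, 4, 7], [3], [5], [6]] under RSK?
3 5 4 6 2 1 7

Reverse the RSK construction: for i from n down to 1, find the cell of Q containing i, remove the entry at that cell from P, and reverse-bump it up through P; the value ejected from row 1 is w(i).

Step i=7: Q has 7 at row 1, column 4; remove that cell from P, ejecting 7. So w(7) = 7. P is now [[1, 4, 6], [2], [3], [5]].
Step i=6: Q has 6 at row 4, column 1; remove 5 from row 4 of P and reverse-bump: 5 enters row 3 and ejects 3; 3 enters row 2 and ejects 2; 2 enters row 1 and ejects 1. So w(6) = 1. P is now [[2, 4, 6], [3], [5]].
Step i=5: Q has 5 at row 3, column 1; remove 5 from row 3 of P and reverse-bump: 5 enters row 2 and ejects 3; 3 enters row 1 and ejects 2. So w(5) = 2. P is now [[3, 4, 6], [5]].
Step i=4: Q has 4 at row 1, column 3; remove that cell from P, ejecting 6. So w(4) = 6. P is now [[3, 4], [5]].
Step i=3: Q has 3 at row 2, column 1; remove 5 from row 2 of P and reverse-bump: 5 enters row 1 and ejects 4. So w(3) = 4. P is now [[3, 5]].
Step i=2: Q has 2 at row 1, column 2; remove that cell from P, ejecting 5. So w(2) = 5. P is now [[3]].
Step i=1: Q has 1 at row 1, column 1; remove that cell from P, ejecting 3. So w(1) = 3. P is now [].

So w = 3 5 4 6 2 1 7.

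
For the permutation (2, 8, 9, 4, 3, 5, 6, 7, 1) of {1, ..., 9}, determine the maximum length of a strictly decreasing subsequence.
4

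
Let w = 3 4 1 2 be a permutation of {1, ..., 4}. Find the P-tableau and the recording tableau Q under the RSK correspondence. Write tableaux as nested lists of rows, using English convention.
P = [[1, 2], [3, 4]], Q = [[1, 2], [3, 4]]

Insert each entry of the permutation into P by Schensted row insertion, recording in Q the position of each new cell.

Insert 3: appended to row 1. P = [[3]], Q = [[1]].
Insert 4: appended to row 1. P = [[3, 4]], Q = [[1, 2]].
Insert 1: 1 bumps 3 from row 1; 3 starts row 2. P = [[1, 4], [3]], Q = [[1, 2], [3]].
Insert 2: 2 bumps 4 from row 1; 4 appends to row 2. P = [[1, 2], [3, 4]], Q = [[1, 2], [3, 4]].

So P = [[1, 2], [3, 4]], Q = [[1, 2], [3, 4]].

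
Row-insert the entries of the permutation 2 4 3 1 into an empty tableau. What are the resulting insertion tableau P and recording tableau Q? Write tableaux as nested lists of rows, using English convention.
P = [[1, 3], [2], [4]], Q = [[1, 2], [3], [4]]

Insert each entry of the permutation into P by Schensted row insertion, recording in Q the position of each new cell.

Insert 2: appended to row 1. P = [[2]].
Insert 4: appended to row 1. P = [[2, 4]].
Insert 3: 3 bumps 4 from row 1; 4 starts row 2. P = [[2, 3], [4]].
Insert 1: 1 bumps 2 from row 1; 2 bumps 4 from row 2; 4 starts row 3. P = [[1, 3], [2], [4]].

So P = [[1, 3], [2], [4]], Q = [[1, 2], [3], [4]].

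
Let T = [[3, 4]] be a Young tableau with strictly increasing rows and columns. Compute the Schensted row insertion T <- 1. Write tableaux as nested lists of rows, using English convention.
[[1, 4], [3]]

In row 1, 1 replaces 3 (the leftmost entry greater than 1); 3 is bumped to row 2. 3 starts a new row 2. The new tableau is [[1, 4], [3]].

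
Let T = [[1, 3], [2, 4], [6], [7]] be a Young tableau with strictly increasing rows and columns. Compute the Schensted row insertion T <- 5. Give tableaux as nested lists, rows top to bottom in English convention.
[[1, 3, 5], [2, 4], [6], [7]]

5 is larger than every entry of row 1, so it is appended to row 1. The new tableau is [[1, 3, 5], [2, 4], [6], [7]].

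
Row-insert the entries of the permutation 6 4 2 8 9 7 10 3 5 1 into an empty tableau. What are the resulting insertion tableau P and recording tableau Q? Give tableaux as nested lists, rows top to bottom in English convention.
Insert each entry of the permutation into P by Schensted row insertion, recording in Q the position of each new cell.

Insert 6: appended to row 1. P = [[6]].
Insert 4: 4 bumps 6 from row 1; 6 starts row 2. P = [[4], [6]].
Insert 2: 2 bumps 4 from row 1; 4 bumps 6 from row 2; 6 starts row 3. P = [[2], [4], [6]].
Insert 8: appended to row 1. P = [[2, 8], [4], [6]].
Insert 9: appended to row 1. P = [[2, 8, 9], [4], [6]].
Insert 7: 7 bumps 8 from row 1; 8 appends to row 2. P = [[2, 7, 9], [4, 8], [6]].
Insert 10: appended to row 1. P = [[2, 7, 9, 10], [4, 8], [6]].
Insert 3: 3 bumps 7 from row 1; 7 bumps 8 from row 2; 8 appends to row 3. P = [[2, 3, 9, 10], [4, 7], [6, 8]].
Insert 5: 5 bumps 9 from row 1; 9 appends to row 2. P = [[2, 3, 5, 10], [4, 7, 9], [6, 8]].
Insert 1: 1 bumps 2 from row 1; 2 bumps 4 from row 2; 4 bumps 6 from row 3; 6 starts row 4. P = [[1, 3, 5, 10], [2, 7, 9], [4, 8], [6]].

So P = [[1, 3, 5, 10], [2, 7, 9], [4, 8], [6]], Q = [[1, 4, 5, 7], [2, 6, 9], [3, 8], [10]].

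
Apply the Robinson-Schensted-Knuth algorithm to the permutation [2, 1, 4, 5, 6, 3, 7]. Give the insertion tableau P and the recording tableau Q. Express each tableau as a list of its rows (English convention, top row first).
P = [[1, 3, 5, 6, 7], [2, 4]], Q = [[1, 3, 4, 5, 7], [2, 6]]

Insert each entry of the permutation into P by Schensted row insertion, recording in Q the position of each new cell.

Insert 2: appended to row 1. P = [[2]].
Insert 1: 1 bumps 2 from row 1; 2 starts row 2. P = [[1], [2]].
Insert 4: appended to row 1. P = [[1, 4], [2]].
Insert 5: appended to row 1. P = [[1, 4, 5], [2]].
Insert 6: appended to row 1. P = [[1, 4, 5, 6], [2]].
Insert 3: 3 bumps 4 from row 1; 4 appends to row 2. P = [[1, 3, 5, 6], [2, 4]].
Insert 7: appended to row 1. P = [[1, 3, 5, 6, 7], [2, 4]].

So P = [[1, 3, 5, 6, 7], [2, 4]], Q = [[1, 3, 4, 5, 7], [2, 6]].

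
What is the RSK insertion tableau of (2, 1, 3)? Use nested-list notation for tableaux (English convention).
Insert 2: appended to row 1. P = [[2]].
Insert 1: 1 bumps 2 from row 1; 2 starts row 2. P = [[1], [2]].
Insert 3: appended to row 1. P = [[1, 3], [2]].

So P = [[1, 3], [2]].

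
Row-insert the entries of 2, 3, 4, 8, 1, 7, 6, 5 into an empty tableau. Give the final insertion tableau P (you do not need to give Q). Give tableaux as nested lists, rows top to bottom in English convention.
P = [[1, 3, 4, 5], [2, 6], [7], [8]]

Insert 2: appended to row 1. P = [[2]].
Insert 3: appended to row 1. P = [[2, 3]].
Insert 4: appended to row 1. P = [[2, 3, 4]].
Insert 8: appended to row 1. P = [[2, 3, 4, 8]].
Insert 1: 1 bumps 2 from row 1; 2 starts row 2. P = [[1, 3, 4, 8], [2]].
Insert 7: 7 bumps 8 from row 1; 8 appends to row 2. P = [[1, 3, 4, 7], [2, 8]].
Insert 6: 6 bumps 7 from row 1; 7 bumps 8 from row 2; 8 starts row 3. P = [[1, 3, 4, 6], [2, 7], [8]].
Insert 5: 5 bumps 6 from row 1; 6 bumps 7 from row 2; 7 bumps 8 from row 3; 8 starts row 4. P = [[1, 3, 4, 5], [2, 6], [7], [8]].

So P = [[1, 3, 4, 5], [2, 6], [7], [8]].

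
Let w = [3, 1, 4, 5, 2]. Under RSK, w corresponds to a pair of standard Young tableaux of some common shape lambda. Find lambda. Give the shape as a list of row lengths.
Row-insert each entry into an empty tableau.

After inserting 3: P = [[3]].
After inserting 1: P = [[1], [3]].
After inserting 4: P = [[1, 4], [3]].
After inserting 5: P = [[1, 4, 5], [3]].
After inserting 2: P = [[1, 2, 5], [3, 4]].

The final insertion tableau P = [[1, 2, 5], [3, 4]] has shape [3, 2].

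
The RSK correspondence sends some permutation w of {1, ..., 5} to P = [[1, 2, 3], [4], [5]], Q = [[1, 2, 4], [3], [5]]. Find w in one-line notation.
1 5 2 4 3

Reverse the RSK construction: for i from n down to 1, find the cell of Q containing i, remove the entry at that cell from P, and reverse-bump it up through P; the value ejected from row 1 is w(i).

Step i=5: Q has 5 at row 3, column 1; remove 5 from row 3 of P and reverse-bump: 5 enters row 2 and ejects 4; 4 enters row 1 and ejects 3. So w(5) = 3. P is now [[1, 2, 4], [5]].
Step i=4: Q has 4 at row 1, column 3; remove that cell from P, ejecting 4. So w(4) = 4. P is now [[1, 2], [5]].
Step i=3: Q has 3 at row 2, column 1; remove 5 from row 2 of P and reverse-bump: 5 enters row 1 and ejects 2. So w(3) = 2. P is now [[1, 5]].
Step i=2: Q has 2 at row 1, column 2; remove that cell from P, ejecting 5. So w(2) = 5. P is now [[1]].
Step i=1: Q has 1 at row 1, column 1; remove that cell from P, ejecting 1. So w(1) = 1. P is now [].

So w = 1 5 2 4 3.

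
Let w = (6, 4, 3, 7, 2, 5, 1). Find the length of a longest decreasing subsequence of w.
5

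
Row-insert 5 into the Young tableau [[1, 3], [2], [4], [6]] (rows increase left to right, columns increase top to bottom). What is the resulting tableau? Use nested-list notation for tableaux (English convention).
5 is larger than every entry of row 1, so it is appended to row 1. The new tableau is [[1, 3, 5], [2], [4], [6]].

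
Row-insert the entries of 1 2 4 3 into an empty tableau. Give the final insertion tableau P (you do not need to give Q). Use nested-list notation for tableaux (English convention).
P = [[1, 2, 3], [4]]

After inserting 1: P = [[1]].
After inserting 2: P = [[1, 2]].
After inserting 4: P = [[1, 2, 4]].
After inserting 3: P = [[1, 2, 3], [4]].

So P = [[1, 2, 3], [4]].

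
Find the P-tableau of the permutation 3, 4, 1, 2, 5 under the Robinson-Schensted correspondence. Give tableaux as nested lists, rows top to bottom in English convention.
After inserting 3: P = [[3]].
After inserting 4: P = [[3, 4]].
After inserting 1: P = [[1, 4], [3]].
After inserting 2: P = [[1, 2], [3, 4]].
After inserting 5: P = [[1, 2, 5], [3, 4]].

So P = [[1, 2, 5], [3, 4]].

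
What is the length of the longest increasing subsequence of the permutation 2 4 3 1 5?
3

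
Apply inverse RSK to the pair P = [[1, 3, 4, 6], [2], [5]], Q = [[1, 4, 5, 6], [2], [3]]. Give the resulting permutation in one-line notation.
5 2 1 3 4 6

Reverse RSK: for i = n, n-1, ..., 1, locate i in Q, remove the corresponding corner cell from P, and reverse-bump its entry up through P; the value ejected from row 1 is w(i).

So w = 5 2 1 3 4 6.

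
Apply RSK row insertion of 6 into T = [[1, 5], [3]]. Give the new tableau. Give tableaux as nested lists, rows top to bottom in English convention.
6 is larger than every entry of row 1, so it is appended to row 1. The new tableau is [[1, 5, 6], [3]].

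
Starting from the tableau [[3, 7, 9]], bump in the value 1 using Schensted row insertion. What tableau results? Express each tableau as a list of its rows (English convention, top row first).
In row 1, 1 replaces 3 (the leftmost entry greater than 1); 3 is bumped to row 2. 3 starts a new row 2. The new tableau is [[1, 7, 9], [3]].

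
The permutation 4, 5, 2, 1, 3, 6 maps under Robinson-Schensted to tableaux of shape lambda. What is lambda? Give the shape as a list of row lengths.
Row-insert each entry into an empty tableau.

After inserting 4: P = [[4]].
After inserting 5: P = [[4, 5]].
After inserting 2: P = [[2, 5], [4]].
After inserting 1: P = [[1, 5], [2], [4]].
After inserting 3: P = [[1, 3], [2, 5], [4]].
After inserting 6: P = [[1, 3, 6], [2, 5], [4]].

The final insertion tableau P = [[1, 3, 6], [2, 5], [4]] has shape [3, 2, 1].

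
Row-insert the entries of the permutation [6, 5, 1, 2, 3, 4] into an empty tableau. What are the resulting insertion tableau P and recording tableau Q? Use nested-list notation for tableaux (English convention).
Insert each entry of the permutation into P by Schensted row insertion, recording in Q the position of each new cell.

Insert 6: appended to row 1. P = [[6]].
Insert 5: 5 bumps 6 from row 1; 6 starts row 2. P = [[5], [6]].
Insert 1: 1 bumps 5 from row 1; 5 bumps 6 from row 2; 6 starts row 3. P = [[1], [5], [6]].
Insert 2: appended to row 1. P = [[1, 2], [5], [6]].
Insert 3: appended to row 1. P = [[1, 2, 3], [5], [6]].
Insert 4: appended to row 1. P = [[1, 2, 3, 4], [5], [6]].

So P = [[1, 2, 3, 4], [5], [6]], Q = [[1, 4, 5, 6], [2], [3]].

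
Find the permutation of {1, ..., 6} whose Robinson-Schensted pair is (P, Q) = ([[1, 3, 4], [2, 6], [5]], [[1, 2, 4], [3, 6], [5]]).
Reverse the RSK construction: for i from n down to 1, find the cell of Q containing i, remove the entry at that cell from P, and reverse-bump it up through P; the value ejected from row 1 is w(i).

Step i=6: Q has 6 at row 2, column 2; remove 6 from row 2 of P and reverse-bump: 6 enters row 1 and ejects 4. So w(6) = 4. P is now [[1, 3, 6], [2], [5]].
Step i=5: Q has 5 at row 3, column 1; remove 5 from row 3 of P and reverse-bump: 5 enters row 2 and ejects 2; 2 enters row 1 and ejects 1. So w(5) = 1. P is now [[2, 3, 6], [5]].
Step i=4: Q has 4 at row 1, column 3; remove that cell from P, ejecting 6. So w(4) = 6. P is now [[2, 3], [5]].
Step i=3: Q has 3 at row 2, column 1; remove 5 from row 2 of P and reverse-bump: 5 enters row 1 and ejects 3. So w(3) = 3. P is now [[2, 5]].
Step i=2: Q has 2 at row 1, column 2; remove that cell from P, ejecting 5. So w(2) = 5. P is now [[2]].
Step i=1: Q has 1 at row 1, column 1; remove that cell from P, ejecting 2. So w(1) = 2. P is now [].

So w = 2 5 3 6 1 4.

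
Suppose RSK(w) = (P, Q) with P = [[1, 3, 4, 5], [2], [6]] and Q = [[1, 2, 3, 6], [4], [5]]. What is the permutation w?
2 3 6 4 1 5

Reverse the RSK construction: for i from n down to 1, find the cell of Q containing i, remove the entry at that cell from P, and reverse-bump it up through P; the value ejected from row 1 is w(i).

Step i=6: Q has 6 at row 1, column 4; remove that cell from P, ejecting 5. So w(6) = 5. P is now [[1, 3, 4], [2], [6]].
Step i=5: Q has 5 at row 3, column 1; remove 6 from row 3 of P and reverse-bump: 6 enters row 2 and ejects 2; 2 enters row 1 and ejects 1. So w(5) = 1. P is now [[2, 3, 4], [6]].
Step i=4: Q has 4 at row 2, column 1; remove 6 from row 2 of P and reverse-bump: 6 enters row 1 and ejects 4. So w(4) = 4. P is now [[2, 3, 6]].
Step i=3: Q has 3 at row 1, column 3; remove that cell from P, ejecting 6. So w(3) = 6. P is now [[2, 3]].
Step i=2: Q has 2 at row 1, column 2; remove that cell from P, ejecting 3. So w(2) = 3. P is now [[2]].
Step i=1: Q has 1 at row 1, column 1; remove that cell from P, ejecting 2. So w(1) = 2. P is now [].

So w = 2 3 6 4 1 5.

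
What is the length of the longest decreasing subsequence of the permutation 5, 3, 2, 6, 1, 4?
4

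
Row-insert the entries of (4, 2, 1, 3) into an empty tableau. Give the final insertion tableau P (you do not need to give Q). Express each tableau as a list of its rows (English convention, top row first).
After inserting 4: P = [[4]].
After inserting 2: P = [[2], [4]].
After inserting 1: P = [[1], [2], [4]].
After inserting 3: P = [[1, 3], [2], [4]].

So P = [[1, 3], [2], [4]].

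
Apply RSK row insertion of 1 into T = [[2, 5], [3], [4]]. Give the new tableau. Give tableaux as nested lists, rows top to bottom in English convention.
In row 1, 1 replaces 2 (the leftmost entry greater than 1); 2 is bumped to row 2. In row 2, 2 replaces 3 (the leftmost entry greater than 2); 3 is bumped to row 3. In row 3, 3 replaces 4 (the leftmost entry greater than 3); 4 is bumped to row 4. 4 starts a new row 4. The new tableau is [[1, 5], [2], [3], [4]].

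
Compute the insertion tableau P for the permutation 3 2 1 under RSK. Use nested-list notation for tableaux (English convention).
P = [[1], [2], [3]]

After inserting 3: P = [[3]].
After inserting 2: P = [[2], [3]].
After inserting 1: P = [[1], [2], [3]].

So P = [[1], [2], [3]].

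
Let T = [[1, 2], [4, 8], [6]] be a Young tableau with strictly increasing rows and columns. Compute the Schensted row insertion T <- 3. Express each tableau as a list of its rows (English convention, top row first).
3 is larger than every entry of row 1, so it is appended to row 1. The new tableau is [[1, 2, 3], [4, 8], [6]].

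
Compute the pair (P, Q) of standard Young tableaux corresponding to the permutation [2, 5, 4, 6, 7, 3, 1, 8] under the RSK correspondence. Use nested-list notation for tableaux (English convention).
Insert each entry of the permutation into P by Schensted row insertion, recording in Q the position of each new cell.

Insert 2: appended to row 1. P = [[2]].
Insert 5: appended to row 1. P = [[2, 5]].
Insert 4: 4 bumps 5 from row 1; 5 starts row 2. P = [[2, 4], [5]].
Insert 6: appended to row 1. P = [[2, 4, 6], [5]].
Insert 7: appended to row 1. P = [[2, 4, 6, 7], [5]].
Insert 3: 3 bumps 4 from row 1; 4 bumps 5 from row 2; 5 starts row 3. P = [[2, 3, 6, 7], [4], [5]].
Insert 1: 1 bumps 2 from row 1; 2 bumps 4 from row 2; 4 bumps 5 from row 3; 5 starts row 4. P = [[1, 3, 6, 7], [2], [4], [5]].
Insert 8: appended to row 1. P = [[1, 3, 6, 7, 8], [2], [4], [5]].

So P = [[1, 3, 6, 7, 8], [2], [4], [5]], Q = [[1, 2, 4, 5, 8], [3], [6], [7]].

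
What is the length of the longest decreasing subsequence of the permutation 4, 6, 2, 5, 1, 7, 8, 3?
3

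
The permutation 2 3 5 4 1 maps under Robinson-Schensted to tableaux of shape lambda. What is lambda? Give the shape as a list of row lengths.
[3, 1, 1]

Row-insert each entry into an empty tableau.

After inserting 2: P = [[2]].
After inserting 3: P = [[2, 3]].
After inserting 5: P = [[2, 3, 5]].
After inserting 4: P = [[2, 3, 4], [5]].
After inserting 1: P = [[1, 3, 4], [2], [5]].

The final insertion tableau P = [[1, 3, 4], [2], [5]] has shape [3, 1, 1].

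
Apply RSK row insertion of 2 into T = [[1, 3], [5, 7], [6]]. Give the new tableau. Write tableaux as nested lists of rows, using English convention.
[[1, 2], [3, 7], [5], [6]]

In row 1, 2 replaces 3 (the leftmost entry greater than 2); 3 is bumped to row 2. In row 2, 3 replaces 5 (the leftmost entry greater than 3); 5 is bumped to row 3. In row 3, 5 replaces 6 (the leftmost entry greater than 5); 6 is bumped to row 4. 6 starts a new row 4. The new tableau is [[1, 2], [3, 7], [5], [6]].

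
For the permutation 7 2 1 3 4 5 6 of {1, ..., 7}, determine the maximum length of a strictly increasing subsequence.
5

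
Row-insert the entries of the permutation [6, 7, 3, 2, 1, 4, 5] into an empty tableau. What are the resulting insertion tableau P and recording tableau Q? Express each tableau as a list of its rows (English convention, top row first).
P = [[1, 4, 5], [2, 7], [3], [6]], Q = [[1, 2, 7], [3, 6], [4], [5]]

Insert each entry of the permutation into P by Schensted row insertion, recording in Q the position of each new cell.

Insert 6: appended to row 1. P = [[6]].
Insert 7: appended to row 1. P = [[6, 7]].
Insert 3: 3 bumps 6 from row 1; 6 starts row 2. P = [[3, 7], [6]].
Insert 2: 2 bumps 3 from row 1; 3 bumps 6 from row 2; 6 starts row 3. P = [[2, 7], [3], [6]].
Insert 1: 1 bumps 2 from row 1; 2 bumps 3 from row 2; 3 bumps 6 from row 3; 6 starts row 4. P = [[1, 7], [2], [3], [6]].
Insert 4: 4 bumps 7 from row 1; 7 appends to row 2. P = [[1, 4], [2, 7], [3], [6]].
Insert 5: appended to row 1. P = [[1, 4, 5], [2, 7], [3], [6]].

So P = [[1, 4, 5], [2, 7], [3], [6]], Q = [[1, 2, 7], [3, 6], [4], [5]].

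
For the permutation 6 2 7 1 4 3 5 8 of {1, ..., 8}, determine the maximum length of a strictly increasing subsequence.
4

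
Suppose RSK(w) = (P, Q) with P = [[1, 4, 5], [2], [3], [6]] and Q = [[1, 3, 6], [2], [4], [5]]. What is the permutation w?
Reverse the RSK construction: for i from n down to 1, find the cell of Q containing i, remove the entry at that cell from P, and reverse-bump it up through P; the value ejected from row 1 is w(i).

Step i=6: Q has 6 at row 1, column 3; remove that cell from P, ejecting 5. So w(6) = 5. P is now [[1, 4], [2], [3], [6]].
Step i=5: Q has 5 at row 4, column 1; remove 6 from row 4 of P and reverse-bump: 6 enters row 3 and ejects 3; 3 enters row 2 and ejects 2; 2 enters row 1 and ejects 1. So w(5) = 1. P is now [[2, 4], [3], [6]].
Step i=4: Q has 4 at row 3, column 1; remove 6 from row 3 of P and reverse-bump: 6 enters row 2 and ejects 3; 3 enters row 1 and ejects 2. So w(4) = 2. P is now [[3, 4], [6]].
Step i=3: Q has 3 at row 1, column 2; remove that cell from P, ejecting 4. So w(3) = 4. P is now [[3], [6]].
Step i=2: Q has 2 at row 2, column 1; remove 6 from row 2 of P and reverse-bump: 6 enters row 1 and ejects 3. So w(2) = 3. P is now [[6]].
Step i=1: Q has 1 at row 1, column 1; remove that cell from P, ejecting 6. So w(1) = 6. P is now [].

So w = 6 3 4 2 1 5.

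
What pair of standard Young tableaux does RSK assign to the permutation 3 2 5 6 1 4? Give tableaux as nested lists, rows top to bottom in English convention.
P = [[1, 4, 6], [2, 5], [3]], Q = [[1, 3, 4], [2, 6], [5]]

Insert each entry of the permutation into P by Schensted row insertion, recording in Q the position of each new cell.

Insert 3: appended to row 1. P = [[3]], Q = [[1]].
Insert 2: 2 bumps 3 from row 1; 3 starts row 2. P = [[2], [3]], Q = [[1], [2]].
Insert 5: appended to row 1. P = [[2, 5], [3]], Q = [[1, 3], [2]].
Insert 6: appended to row 1. P = [[2, 5, 6], [3]], Q = [[1, 3, 4], [2]].
Insert 1: 1 bumps 2 from row 1; 2 bumps 3 from row 2; 3 starts row 3. P = [[1, 5, 6], [2], [3]], Q = [[1, 3, 4], [2], [5]].
Insert 4: 4 bumps 5 from row 1; 5 appends to row 2. P = [[1, 4, 6], [2, 5], [3]], Q = [[1, 3, 4], [2, 6], [5]].

So P = [[1, 4, 6], [2, 5], [3]], Q = [[1, 3, 4], [2, 6], [5]].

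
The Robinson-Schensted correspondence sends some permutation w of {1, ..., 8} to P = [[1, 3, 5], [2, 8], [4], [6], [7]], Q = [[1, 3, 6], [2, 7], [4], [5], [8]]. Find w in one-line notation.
Reverse the RSK construction: for i from n down to 1, find the cell of Q containing i, remove the entry at that cell from P, and reverse-bump it up through P; the value ejected from row 1 is w(i).

Step i=8: Q has 8 at row 5, column 1; remove 7 from row 5 of P and reverse-bump: 7 enters row 4 and ejects 6; 6 enters row 3 and ejects 4; 4 enters row 2 and ejects 2; 2 enters row 1 and ejects 1. So w(8) = 1. P is now [[2, 3, 5], [4, 8], [6], [7]].
Step i=7: Q has 7 at row 2, column 2; remove 8 from row 2 of P and reverse-bump: 8 enters row 1 and ejects 5. So w(7) = 5. P is now [[2, 3, 8], [4], [6], [7]].
Step i=6: Q has 6 at row 1, column 3; remove that cell from P, ejecting 8. So w(6) = 8. P is now [[2, 3], [4], [6], [7]].
Step i=5: Q has 5 at row 4, column 1; remove 7 from row 4 of P and reverse-bump: 7 enters row 3 and ejects 6; 6 enters row 2 and ejects 4; 4 enters row 1 and ejects 3. So w(5) = 3. P is now [[2, 4], [6], [7]].
Step i=4: Q has 4 at row 3, column 1; remove 7 from row 3 of P and reverse-bump: 7 enters row 2 and ejects 6; 6 enters row 1 and ejects 4. So w(4) = 4. P is now [[2, 6], [7]].
Step i=3: Q has 3 at row 1, column 2; remove that cell from P, ejecting 6. So w(3) = 6. P is now [[2], [7]].
Step i=2: Q has 2 at row 2, column 1; remove 7 from row 2 of P and reverse-bump: 7 enters row 1 and ejects 2. So w(2) = 2. P is now [[7]].
Step i=1: Q has 1 at row 1, column 1; remove that cell from P, ejecting 7. So w(1) = 7. P is now [].

So w = 7 2 6 4 3 8 5 1.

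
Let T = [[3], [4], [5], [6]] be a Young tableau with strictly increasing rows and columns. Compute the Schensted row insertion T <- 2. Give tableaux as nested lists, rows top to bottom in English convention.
[[2], [3], [4], [5], [6]]

In row 1, 2 replaces 3 (the leftmost entry greater than 2); 3 is bumped to row 2. In row 2, 3 replaces 4 (the leftmost entry greater than 3); 4 is bumped to row 3. In row 3, 4 replaces 5 (the leftmost entry greater than 4); 5 is bumped to row 4. In row 4, 5 replaces 6 (the leftmost entry greater than 5); 6 is bumped to row 5. 6 starts a new row 5. The new tableau is [[2], [3], [4], [5], [6]].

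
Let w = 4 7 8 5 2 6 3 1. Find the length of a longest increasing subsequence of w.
3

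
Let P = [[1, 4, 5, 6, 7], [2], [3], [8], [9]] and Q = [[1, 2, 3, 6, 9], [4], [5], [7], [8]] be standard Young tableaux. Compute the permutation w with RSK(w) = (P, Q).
Reverse the RSK construction: for i from n down to 1, find the cell of Q containing i, remove the entry at that cell from P, and reverse-bump it up through P; the value ejected from row 1 is w(i).

Step i=9: Q has 9 at row 1, column 5; remove that cell from P, ejecting 7. So w(9) = 7. P is now [[1, 4, 5, 6], [2], [3], [8], [9]].
Step i=8: Q has 8 at row 5, column 1; remove 9 from row 5 of P and reverse-bump: 9 enters row 4 and ejects 8; 8 enters row 3 and ejects 3; 3 enters row 2 and ejects 2; 2 enters row 1 and ejects 1. So w(8) = 1. P is now [[2, 4, 5, 6], [3], [8], [9]].
Step i=7: Q has 7 at row 4, column 1; remove 9 from row 4 of P and reverse-bump: 9 enters row 3 and ejects 8; 8 enters row 2 and ejects 3; 3 enters row 1 and ejects 2. So w(7) = 2. P is now [[3, 4, 5, 6], [8], [9]].
Step i=6: Q has 6 at row 1, column 4; remove that cell from P, ejecting 6. So w(6) = 6. P is now [[3, 4, 5], [8], [9]].
Step i=5: Q has 5 at row 3, column 1; remove 9 from row 3 of P and reverse-bump: 9 enters row 2 and ejects 8; 8 enters row 1 and ejects 5. So w(5) = 5. P is now [[3, 4, 8], [9]].
Step i=4: Q has 4 at row 2, column 1; remove 9 from row 2 of P and reverse-bump: 9 enters row 1 and ejects 8. So w(4) = 8. P is now [[3, 4, 9]].
Step i=3: Q has 3 at row 1, column 3; remove that cell from P, ejecting 9. So w(3) = 9. P is now [[3, 4]].
Step i=2: Q has 2 at row 1, column 2; remove that cell from P, ejecting 4. So w(2) = 4. P is now [[3]].
Step i=1: Q has 1 at row 1, column 1; remove that cell from P, ejecting 3. So w(1) = 3. P is now [].

So w = 3 4 9 8 5 6 2 1 7.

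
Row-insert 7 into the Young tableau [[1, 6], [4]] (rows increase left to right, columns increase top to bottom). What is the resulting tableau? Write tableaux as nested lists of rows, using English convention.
7 is larger than every entry of row 1, so it is appended to row 1. The new tableau is [[1, 6, 7], [4]].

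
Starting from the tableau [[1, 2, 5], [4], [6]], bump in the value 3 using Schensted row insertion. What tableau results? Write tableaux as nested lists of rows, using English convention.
In row 1, 3 replaces 5 (the leftmost entry greater than 3); 5 is bumped to row 2. 5 is appended to row 2. The new tableau is [[1, 2, 3], [4, 5], [6]].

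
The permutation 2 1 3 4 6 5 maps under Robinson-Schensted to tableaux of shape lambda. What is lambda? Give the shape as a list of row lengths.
[4, 2]

Row-insert each entry into an empty tableau.

After inserting 2: P = [[2]].
After inserting 1: P = [[1], [2]].
After inserting 3: P = [[1, 3], [2]].
After inserting 4: P = [[1, 3, 4], [2]].
After inserting 6: P = [[1, 3, 4, 6], [2]].
After inserting 5: P = [[1, 3, 4, 5], [2, 6]].

The final insertion tableau P = [[1, 3, 4, 5], [2, 6]] has shape [4, 2].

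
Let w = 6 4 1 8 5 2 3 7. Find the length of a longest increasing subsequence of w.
4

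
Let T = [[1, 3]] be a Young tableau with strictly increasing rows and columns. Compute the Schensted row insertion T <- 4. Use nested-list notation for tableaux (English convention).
4 is larger than every entry of row 1, so it is appended to row 1. The new tableau is [[1, 3, 4]].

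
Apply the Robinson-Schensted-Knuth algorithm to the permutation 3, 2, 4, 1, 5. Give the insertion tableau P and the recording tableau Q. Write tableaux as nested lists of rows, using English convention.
P = [[1, 4, 5], [2], [3]], Q = [[1, 3, 5], [2], [4]]

Insert each entry of the permutation into P by Schensted row insertion, recording in Q the position of each new cell.

Insert 3: appended to row 1. P = [[3]], Q = [[1]].
Insert 2: 2 bumps 3 from row 1; 3 starts row 2. P = [[2], [3]], Q = [[1], [2]].
Insert 4: appended to row 1. P = [[2, 4], [3]], Q = [[1, 3], [2]].
Insert 1: 1 bumps 2 from row 1; 2 bumps 3 from row 2; 3 starts row 3. P = [[1, 4], [2], [3]], Q = [[1, 3], [2], [4]].
Insert 5: appended to row 1. P = [[1, 4, 5], [2], [3]], Q = [[1, 3, 5], [2], [4]].

So P = [[1, 4, 5], [2], [3]], Q = [[1, 3, 5], [2], [4]].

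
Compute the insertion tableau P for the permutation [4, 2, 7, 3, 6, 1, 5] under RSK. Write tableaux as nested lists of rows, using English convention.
After inserting 4: P = [[4]].
After inserting 2: P = [[2], [4]].
After inserting 7: P = [[2, 7], [4]].
After inserting 3: P = [[2, 3], [4, 7]].
After inserting 6: P = [[2, 3, 6], [4, 7]].
After inserting 1: P = [[1, 3, 6], [2, 7], [4]].
After inserting 5: P = [[1, 3, 5], [2, 6], [4, 7]].

So P = [[1, 3, 5], [2, 6], [4, 7]].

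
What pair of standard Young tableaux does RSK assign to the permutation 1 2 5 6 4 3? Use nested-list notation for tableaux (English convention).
Insert each entry of the permutation into P by Schensted row insertion, recording in Q the position of each new cell.

After inserting 1: P = [[1]].
After inserting 2: P = [[1, 2]].
After inserting 5: P = [[1, 2, 5]].
After inserting 6: P = [[1, 2, 5, 6]].
After inserting 4: P = [[1, 2, 4, 6], [5]].
After inserting 3: P = [[1, 2, 3, 6], [4], [5]].

So P = [[1, 2, 3, 6], [4], [5]], Q = [[1, 2, 3, 4], [5], [6]].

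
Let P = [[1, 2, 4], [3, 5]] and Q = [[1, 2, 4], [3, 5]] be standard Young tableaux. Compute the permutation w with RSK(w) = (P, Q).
Reverse RSK: for i = n, n-1, ..., 1, locate i in Q, remove the corresponding corner cell from P, and reverse-bump its entry up through P; the value ejected from row 1 is w(i).

So w = 1 3 2 5 4.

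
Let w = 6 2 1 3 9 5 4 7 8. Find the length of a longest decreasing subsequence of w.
3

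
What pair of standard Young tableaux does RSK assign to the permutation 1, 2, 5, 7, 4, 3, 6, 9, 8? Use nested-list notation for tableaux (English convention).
Insert each entry of the permutation into P by Schensted row insertion, recording in Q the position of each new cell.

Insert 1: appended to row 1. P = [[1]].
Insert 2: appended to row 1. P = [[1, 2]].
Insert 5: appended to row 1. P = [[1, 2, 5]].
Insert 7: appended to row 1. P = [[1, 2, 5, 7]].
Insert 4: 4 bumps 5 from row 1; 5 starts row 2. P = [[1, 2, 4, 7], [5]].
Insert 3: 3 bumps 4 from row 1; 4 bumps 5 from row 2; 5 starts row 3. P = [[1, 2, 3, 7], [4], [5]].
Insert 6: 6 bumps 7 from row 1; 7 appends to row 2. P = [[1, 2, 3, 6], [4, 7], [5]].
Insert 9: appended to row 1. P = [[1, 2, 3, 6, 9], [4, 7], [5]].
Insert 8: 8 bumps 9 from row 1; 9 appends to row 2. P = [[1, 2, 3, 6, 8], [4, 7, 9], [5]].

So P = [[1, 2, 3, 6, 8], [4, 7, 9], [5]], Q = [[1, 2, 3, 4, 8], [5, 7, 9], [6]].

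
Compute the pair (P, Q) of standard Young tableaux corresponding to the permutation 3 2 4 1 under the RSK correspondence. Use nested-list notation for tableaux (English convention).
Insert each entry of the permutation into P by Schensted row insertion, recording in Q the position of each new cell.

Insert 3: appended to row 1. P = [[3]].
Insert 2: 2 bumps 3 from row 1; 3 starts row 2. P = [[2], [3]].
Insert 4: appended to row 1. P = [[2, 4], [3]].
Insert 1: 1 bumps 2 from row 1; 2 bumps 3 from row 2; 3 starts row 3. P = [[1, 4], [2], [3]].

So P = [[1, 4], [2], [3]], Q = [[1, 3], [2], [4]].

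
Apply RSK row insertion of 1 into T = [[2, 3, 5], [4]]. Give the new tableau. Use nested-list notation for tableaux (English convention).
[[1, 3, 5], [2], [4]]

In row 1, 1 replaces 2 (the leftmost entry greater than 1); 2 is bumped to row 2. In row 2, 2 replaces 4 (the leftmost entry greater than 2); 4 is bumped to row 3. 4 starts a new row 3. The new tableau is [[1, 3, 5], [2], [4]].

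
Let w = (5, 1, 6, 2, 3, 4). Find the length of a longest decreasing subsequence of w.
2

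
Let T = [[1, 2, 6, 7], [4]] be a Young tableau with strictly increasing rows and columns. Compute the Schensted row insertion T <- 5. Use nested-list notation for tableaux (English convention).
In row 1, 5 replaces 6 (the leftmost entry greater than 5); 6 is bumped to row 2. 6 is appended to row 2. The new tableau is [[1, 2, 5, 7], [4, 6]].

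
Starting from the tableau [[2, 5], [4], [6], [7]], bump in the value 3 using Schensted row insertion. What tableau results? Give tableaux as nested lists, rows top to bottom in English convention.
[[2, 3], [4, 5], [6], [7]]

In row 1, 3 replaces 5 (the leftmost entry greater than 3); 5 is bumped to row 2. 5 is appended to row 2. The new tableau is [[2, 3], [4, 5], [6], [7]].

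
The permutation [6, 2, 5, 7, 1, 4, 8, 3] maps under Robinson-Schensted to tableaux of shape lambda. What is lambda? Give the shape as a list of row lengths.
Row-insert each entry into an empty tableau.

After inserting 6: P = [[6]].
After inserting 2: P = [[2], [6]].
After inserting 5: P = [[2, 5], [6]].
After inserting 7: P = [[2, 5, 7], [6]].
After inserting 1: P = [[1, 5, 7], [2], [6]].
After inserting 4: P = [[1, 4, 7], [2, 5], [6]].
After inserting 8: P = [[1, 4, 7, 8], [2, 5], [6]].
After inserting 3: P = [[1, 3, 7, 8], [2, 4], [5], [6]].

The final insertion tableau P = [[1, 3, 7, 8], [2, 4], [5], [6]] has shape [4, 2, 1, 1].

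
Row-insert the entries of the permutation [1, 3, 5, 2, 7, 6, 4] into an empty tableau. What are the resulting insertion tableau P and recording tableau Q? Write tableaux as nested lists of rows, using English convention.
P = [[1, 2, 4, 6], [3, 5], [7]], Q = [[1, 2, 3, 5], [4, 6], [7]]

Insert each entry of the permutation into P by Schensted row insertion, recording in Q the position of each new cell.

Insert 1: appended to row 1. P = [[1]], Q = [[1]].
Insert 3: appended to row 1. P = [[1, 3]], Q = [[1, 2]].
Insert 5: appended to row 1. P = [[1, 3, 5]], Q = [[1, 2, 3]].
Insert 2: 2 bumps 3 from row 1; 3 starts row 2. P = [[1, 2, 5], [3]], Q = [[1, 2, 3], [4]].
Insert 7: appended to row 1. P = [[1, 2, 5, 7], [3]], Q = [[1, 2, 3, 5], [4]].
Insert 6: 6 bumps 7 from row 1; 7 appends to row 2. P = [[1, 2, 5, 6], [3, 7]], Q = [[1, 2, 3, 5], [4, 6]].
Insert 4: 4 bumps 5 from row 1; 5 bumps 7 from row 2; 7 starts row 3. P = [[1, 2, 4, 6], [3, 5], [7]], Q = [[1, 2, 3, 5], [4, 6], [7]].

So P = [[1, 2, 4, 6], [3, 5], [7]], Q = [[1, 2, 3, 5], [4, 6], [7]].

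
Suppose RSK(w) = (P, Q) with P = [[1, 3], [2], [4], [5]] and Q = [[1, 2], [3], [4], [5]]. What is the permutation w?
2 5 4 3 1

Reverse the RSK construction: for i from n down to 1, find the cell of Q containing i, remove the entry at that cell from P, and reverse-bump it up through P; the value ejected from row 1 is w(i).

Step i=5: Q has 5 at row 4, column 1; remove 5 from row 4 of P and reverse-bump: 5 enters row 3 and ejects 4; 4 enters row 2 and ejects 2; 2 enters row 1 and ejects 1. So w(5) = 1. P is now [[2, 3], [4], [5]].
Step i=4: Q has 4 at row 3, column 1; remove 5 from row 3 of P and reverse-bump: 5 enters row 2 and ejects 4; 4 enters row 1 and ejects 3. So w(4) = 3. P is now [[2, 4], [5]].
Step i=3: Q has 3 at row 2, column 1; remove 5 from row 2 of P and reverse-bump: 5 enters row 1 and ejects 4. So w(3) = 4. P is now [[2, 5]].
Step i=2: Q has 2 at row 1, column 2; remove that cell from P, ejecting 5. So w(2) = 5. P is now [[2]].
Step i=1: Q has 1 at row 1, column 1; remove that cell from P, ejecting 2. So w(1) = 2. P is now [].

So w = 2 5 4 3 1.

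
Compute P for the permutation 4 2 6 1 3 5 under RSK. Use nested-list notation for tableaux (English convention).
Insert 4: appended to row 1. P = [[4]].
Insert 2: 2 bumps 4 from row 1; 4 starts row 2. P = [[2], [4]].
Insert 6: appended to row 1. P = [[2, 6], [4]].
Insert 1: 1 bumps 2 from row 1; 2 bumps 4 from row 2; 4 starts row 3. P = [[1, 6], [2], [4]].
Insert 3: 3 bumps 6 from row 1; 6 appends to row 2. P = [[1, 3], [2, 6], [4]].
Insert 5: appended to row 1. P = [[1, 3, 5], [2, 6], [4]].

So P = [[1, 3, 5], [2, 6], [4]].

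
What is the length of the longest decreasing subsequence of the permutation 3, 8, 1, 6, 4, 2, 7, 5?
4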